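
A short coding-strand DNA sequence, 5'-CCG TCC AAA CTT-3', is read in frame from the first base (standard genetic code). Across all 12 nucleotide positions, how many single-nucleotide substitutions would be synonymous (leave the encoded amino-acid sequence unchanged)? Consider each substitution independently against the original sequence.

Codon 1 (CCG, Pro): 3 synonymous substitutions.
Codon 2 (TCC, Ser): 3 synonymous substitutions.
Codon 3 (AAA, Lys): 1 synonymous substitution.
Codon 4 (CTT, Leu): 3 synonymous substitutions.
Total: 3 + 3 + 1 + 3 = 10.

10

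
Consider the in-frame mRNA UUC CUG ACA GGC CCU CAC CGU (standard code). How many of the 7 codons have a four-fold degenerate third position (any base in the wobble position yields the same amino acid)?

5

Codon 1 UUC (Phe): third position 2-fold.
Codon 2 CUG (Leu): third position 4-fold.
Codon 3 ACA (Thr): third position 4-fold.
Codon 4 GGC (Gly): third position 4-fold.
Codon 5 CCU (Pro): third position 4-fold.
Codon 6 CAC (His): third position 2-fold.
Codon 7 CGU (Arg): third position 4-fold.
Four-fold degenerate third positions: 5.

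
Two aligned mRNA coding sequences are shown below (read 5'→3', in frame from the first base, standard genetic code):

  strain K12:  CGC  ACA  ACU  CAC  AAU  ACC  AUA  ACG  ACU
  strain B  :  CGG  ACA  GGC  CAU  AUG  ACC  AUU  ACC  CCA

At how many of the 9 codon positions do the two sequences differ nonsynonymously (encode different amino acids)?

3

Codon 1: CGC Arg / CGG Arg — synonymous.
Codon 2: ACA Thr / ACA Thr — identical.
Codon 3: ACU Thr / GGC Gly — nonsynonymous.
Codon 4: CAC His / CAU His — synonymous.
Codon 5: AAU Asn / AUG Met — nonsynonymous.
Codon 6: ACC Thr / ACC Thr — identical.
Codon 7: AUA Ile / AUU Ile — synonymous.
Codon 8: ACG Thr / ACC Thr — synonymous.
Codon 9: ACU Thr / CCA Pro — nonsynonymous.
Nonsynonymous differences: 3.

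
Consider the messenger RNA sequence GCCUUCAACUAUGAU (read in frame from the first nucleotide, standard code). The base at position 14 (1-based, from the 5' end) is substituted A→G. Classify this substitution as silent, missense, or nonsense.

Position 14 falls in codon 5: GAU → Asp.
After the substitution the codon is GGU → Gly.
Asp ≠ Gly, so this is a missense mutation.

missense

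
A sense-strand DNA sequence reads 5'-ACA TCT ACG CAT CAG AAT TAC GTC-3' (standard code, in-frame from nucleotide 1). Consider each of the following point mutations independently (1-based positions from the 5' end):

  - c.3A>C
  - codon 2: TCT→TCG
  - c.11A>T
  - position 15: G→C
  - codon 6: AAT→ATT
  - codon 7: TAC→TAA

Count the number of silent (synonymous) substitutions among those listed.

2

Codon 1: ACA (Thr) → ACC (Thr) — synonymous.
Codon 2: TCT (Ser) → TCG (Ser) — synonymous.
Codon 4: CAT (His) → CTT (Leu) — missense.
Codon 5: CAG (Gln) → CAC (His) — missense.
Codon 6: AAT (Asn) → ATT (Ile) — missense.
Codon 7: TAC (Tyr) → TAA (Stop) — nonsense.
Synonymous: 2 of 6.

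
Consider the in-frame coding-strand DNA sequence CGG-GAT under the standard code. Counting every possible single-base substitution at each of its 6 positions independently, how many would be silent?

Codon 1 (CGG, Arg): 4 synonymous substitutions.
Codon 2 (GAT, Asp): 1 synonymous substitution.
Total: 4 + 1 = 5.

5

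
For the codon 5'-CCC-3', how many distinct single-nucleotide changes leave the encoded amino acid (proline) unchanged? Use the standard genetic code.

3

Position 1: none → 0 synonymous.
Position 2: none → 0 synonymous.
Position 3: CCT, CCA, CCG → 3 synonymous.
Total: 0 + 0 + 3 = 3.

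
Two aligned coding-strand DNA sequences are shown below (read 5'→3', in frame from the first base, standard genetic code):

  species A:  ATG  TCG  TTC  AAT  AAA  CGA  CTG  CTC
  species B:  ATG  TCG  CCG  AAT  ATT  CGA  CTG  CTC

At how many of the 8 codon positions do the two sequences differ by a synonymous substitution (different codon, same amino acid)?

0

Codon 1: ATG Met / ATG Met — identical.
Codon 2: TCG Ser / TCG Ser — identical.
Codon 3: TTC Phe / CCG Pro — nonsynonymous.
Codon 4: AAT Asn / AAT Asn — identical.
Codon 5: AAA Lys / ATT Ile — nonsynonymous.
Codon 6: CGA Arg / CGA Arg — identical.
Codon 7: CTG Leu / CTG Leu — identical.
Codon 8: CTC Leu / CTC Leu — identical.
Synonymous differences: 0.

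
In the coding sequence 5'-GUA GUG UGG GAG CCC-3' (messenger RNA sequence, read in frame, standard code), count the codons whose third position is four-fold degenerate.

3

Codon 1 GUA (Val): third position 4-fold.
Codon 2 GUG (Val): third position 4-fold.
Codon 3 UGG (Trp): third position 1-fold.
Codon 4 GAG (Glu): third position 2-fold.
Codon 5 CCC (Pro): third position 4-fold.
Four-fold degenerate third positions: 3.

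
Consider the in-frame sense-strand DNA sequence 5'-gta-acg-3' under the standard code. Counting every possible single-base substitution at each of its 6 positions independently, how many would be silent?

Codon 1 (GTA, Val): 3 synonymous substitutions.
Codon 2 (ACG, Thr): 3 synonymous substitutions.
Total: 3 + 3 = 6.

6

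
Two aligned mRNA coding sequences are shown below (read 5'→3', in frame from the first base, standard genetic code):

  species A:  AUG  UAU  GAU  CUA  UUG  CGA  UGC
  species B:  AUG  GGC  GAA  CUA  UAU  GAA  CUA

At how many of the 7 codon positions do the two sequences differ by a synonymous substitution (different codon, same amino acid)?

0

Codon 1: AUG Met / AUG Met — identical.
Codon 2: UAU Tyr / GGC Gly — nonsynonymous.
Codon 3: GAU Asp / GAA Glu — nonsynonymous.
Codon 4: CUA Leu / CUA Leu — identical.
Codon 5: UUG Leu / UAU Tyr — nonsynonymous.
Codon 6: CGA Arg / GAA Glu — nonsynonymous.
Codon 7: UGC Cys / CUA Leu — nonsynonymous.
Synonymous differences: 0.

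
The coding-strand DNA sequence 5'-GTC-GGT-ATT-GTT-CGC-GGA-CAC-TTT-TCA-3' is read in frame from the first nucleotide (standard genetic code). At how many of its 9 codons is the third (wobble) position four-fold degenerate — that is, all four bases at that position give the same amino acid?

Codon 1 GTC (Val): third position 4-fold.
Codon 2 GGT (Gly): third position 4-fold.
Codon 3 ATT (Ile): third position 3-fold.
Codon 4 GTT (Val): third position 4-fold.
Codon 5 CGC (Arg): third position 4-fold.
Codon 6 GGA (Gly): third position 4-fold.
Codon 7 CAC (His): third position 2-fold.
Codon 8 TTT (Phe): third position 2-fold.
Codon 9 TCA (Ser): third position 4-fold.
Four-fold degenerate third positions: 6.

6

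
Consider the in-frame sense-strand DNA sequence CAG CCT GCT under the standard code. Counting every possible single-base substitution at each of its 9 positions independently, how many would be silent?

Codon 1 (CAG, Gln): 1 synonymous substitution.
Codon 2 (CCT, Pro): 3 synonymous substitutions.
Codon 3 (GCT, Ala): 3 synonymous substitutions.
Total: 1 + 3 + 3 = 7.

7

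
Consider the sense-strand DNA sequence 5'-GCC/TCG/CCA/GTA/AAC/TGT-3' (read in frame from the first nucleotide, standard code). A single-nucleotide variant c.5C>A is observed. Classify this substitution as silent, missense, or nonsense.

nonsense

Position 5 falls in codon 2: TCG → Ser.
After the substitution the codon is TAG → Stop.
The new codon is a stop codon, so this is a nonsense mutation.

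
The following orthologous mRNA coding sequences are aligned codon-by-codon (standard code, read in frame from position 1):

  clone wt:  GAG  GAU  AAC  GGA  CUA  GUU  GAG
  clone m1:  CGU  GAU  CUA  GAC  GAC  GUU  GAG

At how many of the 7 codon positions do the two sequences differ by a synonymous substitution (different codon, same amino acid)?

Codon 1: GAG Glu / CGU Arg — nonsynonymous.
Codon 2: GAU Asp / GAU Asp — identical.
Codon 3: AAC Asn / CUA Leu — nonsynonymous.
Codon 4: GGA Gly / GAC Asp — nonsynonymous.
Codon 5: CUA Leu / GAC Asp — nonsynonymous.
Codon 6: GUU Val / GUU Val — identical.
Codon 7: GAG Glu / GAG Glu — identical.
Synonymous differences: 0.

0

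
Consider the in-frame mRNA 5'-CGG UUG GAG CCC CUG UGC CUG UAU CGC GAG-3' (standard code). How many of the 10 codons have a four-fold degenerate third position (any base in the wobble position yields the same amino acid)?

5

Codon 1 CGG (Arg): third position 4-fold.
Codon 2 UUG (Leu): third position 2-fold.
Codon 3 GAG (Glu): third position 2-fold.
Codon 4 CCC (Pro): third position 4-fold.
Codon 5 CUG (Leu): third position 4-fold.
Codon 6 UGC (Cys): third position 2-fold.
Codon 7 CUG (Leu): third position 4-fold.
Codon 8 UAU (Tyr): third position 2-fold.
Codon 9 CGC (Arg): third position 4-fold.
Codon 10 GAG (Glu): third position 2-fold.
Four-fold degenerate third positions: 5.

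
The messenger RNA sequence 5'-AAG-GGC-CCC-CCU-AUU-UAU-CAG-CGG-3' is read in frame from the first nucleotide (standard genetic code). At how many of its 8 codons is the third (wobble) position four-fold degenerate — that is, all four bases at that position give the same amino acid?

4

Codon 1 AAG (Lys): third position 2-fold.
Codon 2 GGC (Gly): third position 4-fold.
Codon 3 CCC (Pro): third position 4-fold.
Codon 4 CCU (Pro): third position 4-fold.
Codon 5 AUU (Ile): third position 3-fold.
Codon 6 UAU (Tyr): third position 2-fold.
Codon 7 CAG (Gln): third position 2-fold.
Codon 8 CGG (Arg): third position 4-fold.
Four-fold degenerate third positions: 4.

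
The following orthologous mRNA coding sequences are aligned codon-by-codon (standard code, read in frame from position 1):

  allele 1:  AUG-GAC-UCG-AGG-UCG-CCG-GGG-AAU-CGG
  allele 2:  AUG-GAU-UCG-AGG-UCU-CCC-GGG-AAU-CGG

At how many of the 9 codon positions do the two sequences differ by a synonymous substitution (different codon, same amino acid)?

3

Codon 1: AUG Met / AUG Met — identical.
Codon 2: GAC Asp / GAU Asp — synonymous.
Codon 3: UCG Ser / UCG Ser — identical.
Codon 4: AGG Arg / AGG Arg — identical.
Codon 5: UCG Ser / UCU Ser — synonymous.
Codon 6: CCG Pro / CCC Pro — synonymous.
Codon 7: GGG Gly / GGG Gly — identical.
Codon 8: AAU Asn / AAU Asn — identical.
Codon 9: CGG Arg / CGG Arg — identical.
Synonymous differences: 3.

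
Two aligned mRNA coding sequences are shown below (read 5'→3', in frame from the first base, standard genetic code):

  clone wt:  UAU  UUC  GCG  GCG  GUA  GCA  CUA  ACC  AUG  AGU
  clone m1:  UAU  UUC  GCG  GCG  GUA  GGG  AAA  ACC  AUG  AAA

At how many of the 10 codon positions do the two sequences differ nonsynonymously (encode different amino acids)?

3

Codon 1: UAU Tyr / UAU Tyr — identical.
Codon 2: UUC Phe / UUC Phe — identical.
Codon 3: GCG Ala / GCG Ala — identical.
Codon 4: GCG Ala / GCG Ala — identical.
Codon 5: GUA Val / GUA Val — identical.
Codon 6: GCA Ala / GGG Gly — nonsynonymous.
Codon 7: CUA Leu / AAA Lys — nonsynonymous.
Codon 8: ACC Thr / ACC Thr — identical.
Codon 9: AUG Met / AUG Met — identical.
Codon 10: AGU Ser / AAA Lys — nonsynonymous.
Nonsynonymous differences: 3.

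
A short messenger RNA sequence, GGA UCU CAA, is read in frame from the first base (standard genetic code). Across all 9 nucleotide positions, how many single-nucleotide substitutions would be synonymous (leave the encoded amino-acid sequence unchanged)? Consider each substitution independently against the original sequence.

Codon 1 (GGA, Gly): 3 synonymous substitutions.
Codon 2 (UCU, Ser): 3 synonymous substitutions.
Codon 3 (CAA, Gln): 1 synonymous substitution.
Total: 3 + 3 + 1 = 7.

7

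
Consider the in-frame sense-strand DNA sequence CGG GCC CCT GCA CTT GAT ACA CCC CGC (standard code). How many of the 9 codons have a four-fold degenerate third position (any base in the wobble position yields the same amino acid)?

Codon 1 CGG (Arg): third position 4-fold.
Codon 2 GCC (Ala): third position 4-fold.
Codon 3 CCT (Pro): third position 4-fold.
Codon 4 GCA (Ala): third position 4-fold.
Codon 5 CTT (Leu): third position 4-fold.
Codon 6 GAT (Asp): third position 2-fold.
Codon 7 ACA (Thr): third position 4-fold.
Codon 8 CCC (Pro): third position 4-fold.
Codon 9 CGC (Arg): third position 4-fold.
Four-fold degenerate third positions: 8.

8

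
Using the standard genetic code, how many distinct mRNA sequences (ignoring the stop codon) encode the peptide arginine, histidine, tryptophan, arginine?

Arg: 6 codons.
His: 2 codons.
Trp: 1 codon.
Arg: 6 codons.
6 × 2 × 1 × 6 = 72.

72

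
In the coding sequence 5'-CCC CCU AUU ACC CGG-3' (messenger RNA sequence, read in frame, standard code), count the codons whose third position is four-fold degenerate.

Codon 1 CCC (Pro): third position 4-fold.
Codon 2 CCU (Pro): third position 4-fold.
Codon 3 AUU (Ile): third position 3-fold.
Codon 4 ACC (Thr): third position 4-fold.
Codon 5 CGG (Arg): third position 4-fold.
Four-fold degenerate third positions: 4.

4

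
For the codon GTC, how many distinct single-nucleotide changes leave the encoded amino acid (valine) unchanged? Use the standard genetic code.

Position 1: none → 0 synonymous.
Position 2: none → 0 synonymous.
Position 3: GTT, GTA, GTG → 3 synonymous.
Total: 0 + 0 + 3 = 3.

3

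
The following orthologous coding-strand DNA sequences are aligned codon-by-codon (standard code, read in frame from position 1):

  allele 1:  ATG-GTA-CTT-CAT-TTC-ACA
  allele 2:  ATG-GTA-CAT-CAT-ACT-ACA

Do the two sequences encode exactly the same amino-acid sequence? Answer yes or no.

no

Codon 1: ATG Met / ATG Met — identical.
Codon 2: GTA Val / GTA Val — identical.
Codon 3: CTT Leu / CAT His — nonsynonymous.
Codon 4: CAT His / CAT His — identical.
Codon 5: TTC Phe / ACT Thr — nonsynonymous.
Codon 6: ACA Thr / ACA Thr — identical.
Nonsynonymous differences: 2 → different protein.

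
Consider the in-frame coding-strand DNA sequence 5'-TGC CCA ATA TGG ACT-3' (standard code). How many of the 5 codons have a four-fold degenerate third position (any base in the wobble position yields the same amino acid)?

2

Codon 1 TGC (Cys): third position 2-fold.
Codon 2 CCA (Pro): third position 4-fold.
Codon 3 ATA (Ile): third position 3-fold.
Codon 4 TGG (Trp): third position 1-fold.
Codon 5 ACT (Thr): third position 4-fold.
Four-fold degenerate third positions: 2.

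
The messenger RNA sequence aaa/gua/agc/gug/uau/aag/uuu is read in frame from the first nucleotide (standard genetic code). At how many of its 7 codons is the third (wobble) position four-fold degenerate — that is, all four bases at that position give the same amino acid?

2

Codon 1 AAA (Lys): third position 2-fold.
Codon 2 GUA (Val): third position 4-fold.
Codon 3 AGC (Ser): third position 2-fold.
Codon 4 GUG (Val): third position 4-fold.
Codon 5 UAU (Tyr): third position 2-fold.
Codon 6 AAG (Lys): third position 2-fold.
Codon 7 UUU (Phe): third position 2-fold.
Four-fold degenerate third positions: 2.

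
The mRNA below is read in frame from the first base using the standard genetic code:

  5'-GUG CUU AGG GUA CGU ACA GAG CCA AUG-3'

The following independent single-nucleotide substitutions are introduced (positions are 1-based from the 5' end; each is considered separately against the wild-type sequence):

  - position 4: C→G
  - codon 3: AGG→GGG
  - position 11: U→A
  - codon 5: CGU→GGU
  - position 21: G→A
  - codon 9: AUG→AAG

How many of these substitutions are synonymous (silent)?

Codon 2: CUU (Leu) → GUU (Val) — missense.
Codon 3: AGG (Arg) → GGG (Gly) — missense.
Codon 4: GUA (Val) → GAA (Glu) — missense.
Codon 5: CGU (Arg) → GGU (Gly) — missense.
Codon 7: GAG (Glu) → GAA (Glu) — synonymous.
Codon 9: AUG (Met) → AAG (Lys) — missense.
Synonymous: 1 of 6.

1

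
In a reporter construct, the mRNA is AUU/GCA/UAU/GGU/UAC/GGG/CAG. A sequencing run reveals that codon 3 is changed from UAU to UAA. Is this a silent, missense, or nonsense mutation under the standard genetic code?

Position 9 falls in codon 3: UAU → Tyr.
After the substitution the codon is UAA → Stop.
The new codon is a stop codon, so this is a nonsense mutation.

nonsense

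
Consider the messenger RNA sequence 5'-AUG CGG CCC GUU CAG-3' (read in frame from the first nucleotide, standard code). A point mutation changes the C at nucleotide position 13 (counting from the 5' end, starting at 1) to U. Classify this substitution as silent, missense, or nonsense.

nonsense

Position 13 falls in codon 5: CAG → Gln.
After the substitution the codon is UAG → Stop.
The new codon is a stop codon, so this is a nonsense mutation.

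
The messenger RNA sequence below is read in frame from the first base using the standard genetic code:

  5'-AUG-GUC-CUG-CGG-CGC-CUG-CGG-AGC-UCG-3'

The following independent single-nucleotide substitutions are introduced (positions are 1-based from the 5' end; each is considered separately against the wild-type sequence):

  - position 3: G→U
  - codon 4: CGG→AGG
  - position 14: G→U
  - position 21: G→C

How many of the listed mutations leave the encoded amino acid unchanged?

Codon 1: AUG (Met) → AUU (Ile) — missense.
Codon 4: CGG (Arg) → AGG (Arg) — synonymous.
Codon 5: CGC (Arg) → CUC (Leu) — missense.
Codon 7: CGG (Arg) → CGC (Arg) — synonymous.
Synonymous: 2 of 4.

2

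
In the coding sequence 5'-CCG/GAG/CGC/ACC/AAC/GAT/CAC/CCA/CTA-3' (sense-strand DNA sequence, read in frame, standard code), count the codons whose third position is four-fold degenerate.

5

Codon 1 CCG (Pro): third position 4-fold.
Codon 2 GAG (Glu): third position 2-fold.
Codon 3 CGC (Arg): third position 4-fold.
Codon 4 ACC (Thr): third position 4-fold.
Codon 5 AAC (Asn): third position 2-fold.
Codon 6 GAT (Asp): third position 2-fold.
Codon 7 CAC (His): third position 2-fold.
Codon 8 CCA (Pro): third position 4-fold.
Codon 9 CTA (Leu): third position 4-fold.
Four-fold degenerate third positions: 5.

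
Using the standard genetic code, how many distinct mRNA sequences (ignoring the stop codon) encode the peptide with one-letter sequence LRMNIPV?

3456

Leu: 6 codons.
Arg: 6 codons.
Met: 1 codon.
Asn: 2 codons.
Ile: 3 codons.
Pro: 4 codons.
Val: 4 codons.
6 × 6 × 1 × 2 × 3 × 4 × 4 = 3456.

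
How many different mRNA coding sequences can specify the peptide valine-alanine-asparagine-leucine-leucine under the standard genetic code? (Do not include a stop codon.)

Val: 4 codons.
Ala: 4 codons.
Asn: 2 codons.
Leu: 6 codons.
Leu: 6 codons.
4 × 4 × 2 × 6 × 6 = 1152.

1152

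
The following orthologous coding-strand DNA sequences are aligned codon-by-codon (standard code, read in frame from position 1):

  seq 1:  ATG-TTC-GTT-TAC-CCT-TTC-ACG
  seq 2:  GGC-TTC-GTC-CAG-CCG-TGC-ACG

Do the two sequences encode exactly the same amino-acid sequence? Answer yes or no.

Codon 1: ATG Met / GGC Gly — nonsynonymous.
Codon 2: TTC Phe / TTC Phe — identical.
Codon 3: GTT Val / GTC Val — synonymous.
Codon 4: TAC Tyr / CAG Gln — nonsynonymous.
Codon 5: CCT Pro / CCG Pro — synonymous.
Codon 6: TTC Phe / TGC Cys — nonsynonymous.
Codon 7: ACG Thr / ACG Thr — identical.
Nonsynonymous differences: 3 → different protein.

no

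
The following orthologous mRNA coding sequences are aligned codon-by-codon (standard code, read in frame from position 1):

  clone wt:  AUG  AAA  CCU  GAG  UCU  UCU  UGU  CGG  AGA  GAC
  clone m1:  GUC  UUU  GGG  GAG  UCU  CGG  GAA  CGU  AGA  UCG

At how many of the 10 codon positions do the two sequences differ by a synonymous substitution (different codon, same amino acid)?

Codon 1: AUG Met / GUC Val — nonsynonymous.
Codon 2: AAA Lys / UUU Phe — nonsynonymous.
Codon 3: CCU Pro / GGG Gly — nonsynonymous.
Codon 4: GAG Glu / GAG Glu — identical.
Codon 5: UCU Ser / UCU Ser — identical.
Codon 6: UCU Ser / CGG Arg — nonsynonymous.
Codon 7: UGU Cys / GAA Glu — nonsynonymous.
Codon 8: CGG Arg / CGU Arg — synonymous.
Codon 9: AGA Arg / AGA Arg — identical.
Codon 10: GAC Asp / UCG Ser — nonsynonymous.
Synonymous differences: 1.

1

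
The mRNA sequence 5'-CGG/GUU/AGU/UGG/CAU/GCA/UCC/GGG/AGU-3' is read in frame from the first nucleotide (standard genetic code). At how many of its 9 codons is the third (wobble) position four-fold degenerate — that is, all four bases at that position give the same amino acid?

Codon 1 CGG (Arg): third position 4-fold.
Codon 2 GUU (Val): third position 4-fold.
Codon 3 AGU (Ser): third position 2-fold.
Codon 4 UGG (Trp): third position 1-fold.
Codon 5 CAU (His): third position 2-fold.
Codon 6 GCA (Ala): third position 4-fold.
Codon 7 UCC (Ser): third position 4-fold.
Codon 8 GGG (Gly): third position 4-fold.
Codon 9 AGU (Ser): third position 2-fold.
Four-fold degenerate third positions: 5.

5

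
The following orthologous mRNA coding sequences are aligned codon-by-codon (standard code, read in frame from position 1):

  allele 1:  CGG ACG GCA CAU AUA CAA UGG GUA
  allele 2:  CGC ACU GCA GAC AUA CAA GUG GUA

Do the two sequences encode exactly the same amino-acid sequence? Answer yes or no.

Codon 1: CGG Arg / CGC Arg — synonymous.
Codon 2: ACG Thr / ACU Thr — synonymous.
Codon 3: GCA Ala / GCA Ala — identical.
Codon 4: CAU His / GAC Asp — nonsynonymous.
Codon 5: AUA Ile / AUA Ile — identical.
Codon 6: CAA Gln / CAA Gln — identical.
Codon 7: UGG Trp / GUG Val — nonsynonymous.
Codon 8: GUA Val / GUA Val — identical.
Nonsynonymous differences: 2 → different protein.

no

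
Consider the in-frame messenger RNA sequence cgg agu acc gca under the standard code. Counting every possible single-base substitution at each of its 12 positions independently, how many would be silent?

11

Codon 1 (CGG, Arg): 4 synonymous substitutions.
Codon 2 (AGU, Ser): 1 synonymous substitution.
Codon 3 (ACC, Thr): 3 synonymous substitutions.
Codon 4 (GCA, Ala): 3 synonymous substitutions.
Total: 4 + 1 + 3 + 3 = 11.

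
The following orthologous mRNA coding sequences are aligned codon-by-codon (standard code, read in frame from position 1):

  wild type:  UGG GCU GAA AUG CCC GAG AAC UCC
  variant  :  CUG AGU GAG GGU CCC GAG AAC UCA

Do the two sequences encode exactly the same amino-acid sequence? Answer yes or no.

Codon 1: UGG Trp / CUG Leu — nonsynonymous.
Codon 2: GCU Ala / AGU Ser — nonsynonymous.
Codon 3: GAA Glu / GAG Glu — synonymous.
Codon 4: AUG Met / GGU Gly — nonsynonymous.
Codon 5: CCC Pro / CCC Pro — identical.
Codon 6: GAG Glu / GAG Glu — identical.
Codon 7: AAC Asn / AAC Asn — identical.
Codon 8: UCC Ser / UCA Ser — synonymous.
Nonsynonymous differences: 3 → different protein.

no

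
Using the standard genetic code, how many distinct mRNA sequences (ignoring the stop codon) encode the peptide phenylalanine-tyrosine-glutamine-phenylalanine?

Phe: 2 codons.
Tyr: 2 codons.
Gln: 2 codons.
Phe: 2 codons.
2 × 2 × 2 × 2 = 16.

16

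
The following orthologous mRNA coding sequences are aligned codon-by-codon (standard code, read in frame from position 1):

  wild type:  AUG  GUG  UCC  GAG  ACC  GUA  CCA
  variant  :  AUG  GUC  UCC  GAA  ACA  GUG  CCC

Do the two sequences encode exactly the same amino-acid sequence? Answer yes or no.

yes

Codon 1: AUG Met / AUG Met — identical.
Codon 2: GUG Val / GUC Val — synonymous.
Codon 3: UCC Ser / UCC Ser — identical.
Codon 4: GAG Glu / GAA Glu — synonymous.
Codon 5: ACC Thr / ACA Thr — synonymous.
Codon 6: GUA Val / GUG Val — synonymous.
Codon 7: CCA Pro / CCC Pro — synonymous.
Nonsynonymous differences: 0 → same protein.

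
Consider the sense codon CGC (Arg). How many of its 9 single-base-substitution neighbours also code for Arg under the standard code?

Position 1: none → 0 synonymous.
Position 2: none → 0 synonymous.
Position 3: CGU, CGA, CGG → 3 synonymous.
Total: 0 + 0 + 3 = 3.

3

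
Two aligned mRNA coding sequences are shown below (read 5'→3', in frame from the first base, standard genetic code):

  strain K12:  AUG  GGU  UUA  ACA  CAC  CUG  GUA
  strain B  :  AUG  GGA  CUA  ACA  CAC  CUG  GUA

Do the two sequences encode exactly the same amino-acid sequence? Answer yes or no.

Codon 1: AUG Met / AUG Met — identical.
Codon 2: GGU Gly / GGA Gly — synonymous.
Codon 3: UUA Leu / CUA Leu — synonymous.
Codon 4: ACA Thr / ACA Thr — identical.
Codon 5: CAC His / CAC His — identical.
Codon 6: CUG Leu / CUG Leu — identical.
Codon 7: GUA Val / GUA Val — identical.
Nonsynonymous differences: 0 → same protein.

yes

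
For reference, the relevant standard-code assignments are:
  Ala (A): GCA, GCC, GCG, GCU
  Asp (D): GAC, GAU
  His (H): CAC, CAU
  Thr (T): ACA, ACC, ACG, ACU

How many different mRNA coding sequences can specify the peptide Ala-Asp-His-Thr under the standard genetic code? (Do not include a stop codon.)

64

Ala: 4 codons.
Asp: 2 codons.
His: 2 codons.
Thr: 4 codons.
4 × 2 × 2 × 4 = 64.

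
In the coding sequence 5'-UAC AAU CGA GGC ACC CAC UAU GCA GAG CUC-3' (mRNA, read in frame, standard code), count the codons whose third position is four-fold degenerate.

5

Codon 1 UAC (Tyr): third position 2-fold.
Codon 2 AAU (Asn): third position 2-fold.
Codon 3 CGA (Arg): third position 4-fold.
Codon 4 GGC (Gly): third position 4-fold.
Codon 5 ACC (Thr): third position 4-fold.
Codon 6 CAC (His): third position 2-fold.
Codon 7 UAU (Tyr): third position 2-fold.
Codon 8 GCA (Ala): third position 4-fold.
Codon 9 GAG (Glu): third position 2-fold.
Codon 10 CUC (Leu): third position 4-fold.
Four-fold degenerate third positions: 5.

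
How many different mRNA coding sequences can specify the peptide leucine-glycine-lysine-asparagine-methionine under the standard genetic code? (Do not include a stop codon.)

96

Leu: 6 codons.
Gly: 4 codons.
Lys: 2 codons.
Asn: 2 codons.
Met: 1 codon.
6 × 4 × 2 × 2 × 1 = 96.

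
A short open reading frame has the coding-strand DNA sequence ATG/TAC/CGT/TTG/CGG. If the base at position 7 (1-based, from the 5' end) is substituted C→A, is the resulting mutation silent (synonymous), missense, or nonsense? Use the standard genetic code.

Position 7 falls in codon 3: CGT → Arg.
After the substitution the codon is AGT → Ser.
Arg ≠ Ser, so this is a missense mutation.

missense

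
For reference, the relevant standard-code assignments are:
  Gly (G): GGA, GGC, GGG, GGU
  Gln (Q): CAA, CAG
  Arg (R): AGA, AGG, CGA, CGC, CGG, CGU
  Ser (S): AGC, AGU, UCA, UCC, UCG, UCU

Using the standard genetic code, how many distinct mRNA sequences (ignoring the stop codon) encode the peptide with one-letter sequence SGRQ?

288

Ser: 6 codons.
Gly: 4 codons.
Arg: 6 codons.
Gln: 2 codons.
6 × 4 × 6 × 2 = 288.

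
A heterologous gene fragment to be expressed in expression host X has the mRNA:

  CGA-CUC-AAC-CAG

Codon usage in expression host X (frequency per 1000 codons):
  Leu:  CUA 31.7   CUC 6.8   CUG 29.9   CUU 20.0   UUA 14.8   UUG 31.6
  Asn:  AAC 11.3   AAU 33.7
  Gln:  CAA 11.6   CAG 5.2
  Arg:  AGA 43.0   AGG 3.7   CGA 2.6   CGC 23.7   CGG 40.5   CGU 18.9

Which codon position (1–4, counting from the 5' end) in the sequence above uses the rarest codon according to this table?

Codon 1 CGA (Arg): 2.6 per 1000.
Codon 2 CUC (Leu): 6.8 per 1000.
Codon 3 AAC (Asn): 11.3 per 1000.
Codon 4 CAG (Gln): 5.2 per 1000.
Lowest frequency is 2.6 at codon 1.

1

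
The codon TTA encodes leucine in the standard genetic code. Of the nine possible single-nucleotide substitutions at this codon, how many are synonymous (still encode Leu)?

2

Position 1: CTA → 1 synonymous.
Position 2: none → 0 synonymous.
Position 3: TTG → 1 synonymous.
Total: 1 + 0 + 1 = 2.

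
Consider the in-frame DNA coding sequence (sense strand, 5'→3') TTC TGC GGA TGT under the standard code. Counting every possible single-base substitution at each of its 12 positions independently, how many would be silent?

Codon 1 (TTC, Phe): 1 synonymous substitution.
Codon 2 (TGC, Cys): 1 synonymous substitution.
Codon 3 (GGA, Gly): 3 synonymous substitutions.
Codon 4 (TGT, Cys): 1 synonymous substitution.
Total: 1 + 1 + 3 + 1 = 6.

6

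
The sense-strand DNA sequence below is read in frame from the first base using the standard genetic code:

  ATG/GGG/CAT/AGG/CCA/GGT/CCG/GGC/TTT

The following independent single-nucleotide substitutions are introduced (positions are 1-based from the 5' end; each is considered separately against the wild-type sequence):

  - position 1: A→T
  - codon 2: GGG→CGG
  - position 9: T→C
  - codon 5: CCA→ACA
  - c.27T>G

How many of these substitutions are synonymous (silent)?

Codon 1: ATG (Met) → TTG (Leu) — missense.
Codon 2: GGG (Gly) → CGG (Arg) — missense.
Codon 3: CAT (His) → CAC (His) — synonymous.
Codon 5: CCA (Pro) → ACA (Thr) — missense.
Codon 9: TTT (Phe) → TTG (Leu) — missense.
Synonymous: 1 of 5.

1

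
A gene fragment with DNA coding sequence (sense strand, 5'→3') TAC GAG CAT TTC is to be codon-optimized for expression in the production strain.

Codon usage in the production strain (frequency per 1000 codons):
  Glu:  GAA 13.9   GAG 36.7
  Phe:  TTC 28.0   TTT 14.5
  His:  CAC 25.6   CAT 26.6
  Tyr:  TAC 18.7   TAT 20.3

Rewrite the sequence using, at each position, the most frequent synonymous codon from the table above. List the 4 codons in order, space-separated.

Codon 1 (Tyr): best is TAT at 20.3.
Codon 2 (Glu): best is GAG at 36.7.
Codon 3 (His): best is CAT at 26.6.
Codon 4 (Phe): best is TTC at 28.0.

TAT GAG CAT TTC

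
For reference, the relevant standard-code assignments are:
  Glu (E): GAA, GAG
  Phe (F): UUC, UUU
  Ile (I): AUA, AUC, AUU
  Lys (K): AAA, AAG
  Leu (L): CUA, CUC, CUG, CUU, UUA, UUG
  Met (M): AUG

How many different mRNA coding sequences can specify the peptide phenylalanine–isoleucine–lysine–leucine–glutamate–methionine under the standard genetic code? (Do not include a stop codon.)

Phe: 2 codons.
Ile: 3 codons.
Lys: 2 codons.
Leu: 6 codons.
Glu: 2 codons.
Met: 1 codon.
2 × 3 × 2 × 6 × 2 × 1 = 144.

144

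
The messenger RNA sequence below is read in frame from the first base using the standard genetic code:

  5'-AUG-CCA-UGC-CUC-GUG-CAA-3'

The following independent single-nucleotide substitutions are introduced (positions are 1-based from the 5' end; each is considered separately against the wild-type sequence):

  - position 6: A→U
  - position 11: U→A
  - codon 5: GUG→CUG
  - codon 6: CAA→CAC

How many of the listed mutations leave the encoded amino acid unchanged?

Codon 2: CCA (Pro) → CCU (Pro) — synonymous.
Codon 4: CUC (Leu) → CAC (His) — missense.
Codon 5: GUG (Val) → CUG (Leu) — missense.
Codon 6: CAA (Gln) → CAC (His) — missense.
Synonymous: 1 of 4.

1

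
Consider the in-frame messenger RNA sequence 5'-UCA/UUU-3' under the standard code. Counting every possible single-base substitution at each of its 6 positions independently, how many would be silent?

4

Codon 1 (UCA, Ser): 3 synonymous substitutions.
Codon 2 (UUU, Phe): 1 synonymous substitution.
Total: 3 + 1 = 4.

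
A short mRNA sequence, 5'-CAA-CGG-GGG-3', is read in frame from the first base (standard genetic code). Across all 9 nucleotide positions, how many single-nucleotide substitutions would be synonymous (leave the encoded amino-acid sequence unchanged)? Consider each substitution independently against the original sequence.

Codon 1 (CAA, Gln): 1 synonymous substitution.
Codon 2 (CGG, Arg): 4 synonymous substitutions.
Codon 3 (GGG, Gly): 3 synonymous substitutions.
Total: 1 + 4 + 3 = 8.

8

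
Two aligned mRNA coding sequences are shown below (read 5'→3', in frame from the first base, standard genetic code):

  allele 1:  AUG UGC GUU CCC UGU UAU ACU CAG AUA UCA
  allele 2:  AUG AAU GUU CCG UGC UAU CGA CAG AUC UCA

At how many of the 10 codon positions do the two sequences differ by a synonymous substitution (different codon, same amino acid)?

Codon 1: AUG Met / AUG Met — identical.
Codon 2: UGC Cys / AAU Asn — nonsynonymous.
Codon 3: GUU Val / GUU Val — identical.
Codon 4: CCC Pro / CCG Pro — synonymous.
Codon 5: UGU Cys / UGC Cys — synonymous.
Codon 6: UAU Tyr / UAU Tyr — identical.
Codon 7: ACU Thr / CGA Arg — nonsynonymous.
Codon 8: CAG Gln / CAG Gln — identical.
Codon 9: AUA Ile / AUC Ile — synonymous.
Codon 10: UCA Ser / UCA Ser — identical.
Synonymous differences: 3.

3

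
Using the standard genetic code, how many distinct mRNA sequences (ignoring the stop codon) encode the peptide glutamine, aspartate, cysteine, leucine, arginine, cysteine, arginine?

Gln: 2 codons.
Asp: 2 codons.
Cys: 2 codons.
Leu: 6 codons.
Arg: 6 codons.
Cys: 2 codons.
Arg: 6 codons.
2 × 2 × 2 × 6 × 6 × 2 × 6 = 3456.

3456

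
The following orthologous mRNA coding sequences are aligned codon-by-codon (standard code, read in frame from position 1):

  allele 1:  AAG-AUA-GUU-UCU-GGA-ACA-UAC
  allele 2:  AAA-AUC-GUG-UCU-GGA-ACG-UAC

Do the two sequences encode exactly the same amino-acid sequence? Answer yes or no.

Codon 1: AAG Lys / AAA Lys — synonymous.
Codon 2: AUA Ile / AUC Ile — synonymous.
Codon 3: GUU Val / GUG Val — synonymous.
Codon 4: UCU Ser / UCU Ser — identical.
Codon 5: GGA Gly / GGA Gly — identical.
Codon 6: ACA Thr / ACG Thr — synonymous.
Codon 7: UAC Tyr / UAC Tyr — identical.
Nonsynonymous differences: 0 → same protein.

yes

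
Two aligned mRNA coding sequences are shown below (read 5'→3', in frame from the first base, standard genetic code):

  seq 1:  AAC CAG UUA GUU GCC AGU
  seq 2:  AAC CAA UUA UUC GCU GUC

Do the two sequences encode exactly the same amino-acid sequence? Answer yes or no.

Codon 1: AAC Asn / AAC Asn — identical.
Codon 2: CAG Gln / CAA Gln — synonymous.
Codon 3: UUA Leu / UUA Leu — identical.
Codon 4: GUU Val / UUC Phe — nonsynonymous.
Codon 5: GCC Ala / GCU Ala — synonymous.
Codon 6: AGU Ser / GUC Val — nonsynonymous.
Nonsynonymous differences: 2 → different protein.

no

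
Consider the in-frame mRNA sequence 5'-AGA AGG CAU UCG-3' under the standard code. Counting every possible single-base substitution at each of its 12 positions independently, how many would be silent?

8

Codon 1 (AGA, Arg): 2 synonymous substitutions.
Codon 2 (AGG, Arg): 2 synonymous substitutions.
Codon 3 (CAU, His): 1 synonymous substitution.
Codon 4 (UCG, Ser): 3 synonymous substitutions.
Total: 2 + 2 + 1 + 3 = 8.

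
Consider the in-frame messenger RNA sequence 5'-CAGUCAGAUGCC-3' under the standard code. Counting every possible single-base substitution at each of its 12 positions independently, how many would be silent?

8

Codon 1 (CAG, Gln): 1 synonymous substitution.
Codon 2 (UCA, Ser): 3 synonymous substitutions.
Codon 3 (GAU, Asp): 1 synonymous substitution.
Codon 4 (GCC, Ala): 3 synonymous substitutions.
Total: 1 + 3 + 1 + 3 = 8.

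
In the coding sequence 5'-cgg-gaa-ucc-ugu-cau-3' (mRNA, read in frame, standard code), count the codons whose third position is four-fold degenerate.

Codon 1 CGG (Arg): third position 4-fold.
Codon 2 GAA (Glu): third position 2-fold.
Codon 3 UCC (Ser): third position 4-fold.
Codon 4 UGU (Cys): third position 2-fold.
Codon 5 CAU (His): third position 2-fold.
Four-fold degenerate third positions: 2.

2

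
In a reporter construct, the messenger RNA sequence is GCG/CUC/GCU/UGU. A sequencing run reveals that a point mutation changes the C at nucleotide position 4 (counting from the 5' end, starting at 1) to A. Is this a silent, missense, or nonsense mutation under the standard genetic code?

missense

Position 4 falls in codon 2: CUC → Leu.
After the substitution the codon is AUC → Ile.
Leu ≠ Ile, so this is a missense mutation.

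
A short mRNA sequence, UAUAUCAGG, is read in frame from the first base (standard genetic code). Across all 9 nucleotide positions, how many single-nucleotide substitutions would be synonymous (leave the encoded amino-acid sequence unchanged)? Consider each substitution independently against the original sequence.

Codon 1 (UAU, Tyr): 1 synonymous substitution.
Codon 2 (AUC, Ile): 2 synonymous substitutions.
Codon 3 (AGG, Arg): 2 synonymous substitutions.
Total: 1 + 2 + 2 = 5.

5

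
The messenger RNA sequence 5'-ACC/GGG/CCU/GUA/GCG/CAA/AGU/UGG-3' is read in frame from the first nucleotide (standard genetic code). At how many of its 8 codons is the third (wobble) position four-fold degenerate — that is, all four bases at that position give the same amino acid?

5

Codon 1 ACC (Thr): third position 4-fold.
Codon 2 GGG (Gly): third position 4-fold.
Codon 3 CCU (Pro): third position 4-fold.
Codon 4 GUA (Val): third position 4-fold.
Codon 5 GCG (Ala): third position 4-fold.
Codon 6 CAA (Gln): third position 2-fold.
Codon 7 AGU (Ser): third position 2-fold.
Codon 8 UGG (Trp): third position 1-fold.
Four-fold degenerate third positions: 5.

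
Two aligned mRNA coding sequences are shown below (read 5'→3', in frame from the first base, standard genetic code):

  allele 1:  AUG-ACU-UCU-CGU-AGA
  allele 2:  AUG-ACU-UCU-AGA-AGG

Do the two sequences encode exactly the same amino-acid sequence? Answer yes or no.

yes

Codon 1: AUG Met / AUG Met — identical.
Codon 2: ACU Thr / ACU Thr — identical.
Codon 3: UCU Ser / UCU Ser — identical.
Codon 4: CGU Arg / AGA Arg — synonymous.
Codon 5: AGA Arg / AGG Arg — synonymous.
Nonsynonymous differences: 0 → same protein.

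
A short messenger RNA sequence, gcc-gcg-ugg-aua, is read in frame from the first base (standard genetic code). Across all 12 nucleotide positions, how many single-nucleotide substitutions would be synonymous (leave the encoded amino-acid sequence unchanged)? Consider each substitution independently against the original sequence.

8

Codon 1 (GCC, Ala): 3 synonymous substitutions.
Codon 2 (GCG, Ala): 3 synonymous substitutions.
Codon 3 (UGG, Trp): 0 synonymous substitutions.
Codon 4 (AUA, Ile): 2 synonymous substitutions.
Total: 3 + 3 + 0 + 2 = 8.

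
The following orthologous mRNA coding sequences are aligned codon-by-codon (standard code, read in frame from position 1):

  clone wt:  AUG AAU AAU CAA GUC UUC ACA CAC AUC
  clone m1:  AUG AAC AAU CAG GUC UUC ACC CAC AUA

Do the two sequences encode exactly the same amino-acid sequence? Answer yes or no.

Codon 1: AUG Met / AUG Met — identical.
Codon 2: AAU Asn / AAC Asn — synonymous.
Codon 3: AAU Asn / AAU Asn — identical.
Codon 4: CAA Gln / CAG Gln — synonymous.
Codon 5: GUC Val / GUC Val — identical.
Codon 6: UUC Phe / UUC Phe — identical.
Codon 7: ACA Thr / ACC Thr — synonymous.
Codon 8: CAC His / CAC His — identical.
Codon 9: AUC Ile / AUA Ile — synonymous.
Nonsynonymous differences: 0 → same protein.

yes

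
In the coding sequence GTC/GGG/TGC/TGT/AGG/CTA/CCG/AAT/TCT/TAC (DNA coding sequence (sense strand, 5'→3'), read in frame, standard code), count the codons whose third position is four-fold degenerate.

5

Codon 1 GTC (Val): third position 4-fold.
Codon 2 GGG (Gly): third position 4-fold.
Codon 3 TGC (Cys): third position 2-fold.
Codon 4 TGT (Cys): third position 2-fold.
Codon 5 AGG (Arg): third position 2-fold.
Codon 6 CTA (Leu): third position 4-fold.
Codon 7 CCG (Pro): third position 4-fold.
Codon 8 AAT (Asn): third position 2-fold.
Codon 9 TCT (Ser): third position 4-fold.
Codon 10 TAC (Tyr): third position 2-fold.
Four-fold degenerate third positions: 5.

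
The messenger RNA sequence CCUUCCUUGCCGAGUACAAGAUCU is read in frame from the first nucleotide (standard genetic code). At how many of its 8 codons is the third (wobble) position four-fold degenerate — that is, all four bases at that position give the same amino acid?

Codon 1 CCU (Pro): third position 4-fold.
Codon 2 UCC (Ser): third position 4-fold.
Codon 3 UUG (Leu): third position 2-fold.
Codon 4 CCG (Pro): third position 4-fold.
Codon 5 AGU (Ser): third position 2-fold.
Codon 6 ACA (Thr): third position 4-fold.
Codon 7 AGA (Arg): third position 2-fold.
Codon 8 UCU (Ser): third position 4-fold.
Four-fold degenerate third positions: 5.

5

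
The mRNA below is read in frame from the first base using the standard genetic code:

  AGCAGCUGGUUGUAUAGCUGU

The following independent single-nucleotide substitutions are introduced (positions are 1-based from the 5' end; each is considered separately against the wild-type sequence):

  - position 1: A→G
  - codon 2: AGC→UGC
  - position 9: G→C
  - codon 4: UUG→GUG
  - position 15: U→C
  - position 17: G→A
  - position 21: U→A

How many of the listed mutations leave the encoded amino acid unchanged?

Codon 1: AGC (Ser) → GGC (Gly) — missense.
Codon 2: AGC (Ser) → UGC (Cys) — missense.
Codon 3: UGG (Trp) → UGC (Cys) — missense.
Codon 4: UUG (Leu) → GUG (Val) — missense.
Codon 5: UAU (Tyr) → UAC (Tyr) — synonymous.
Codon 6: AGC (Ser) → AAC (Asn) — missense.
Codon 7: UGU (Cys) → UGA (Stop) — nonsense.
Synonymous: 1 of 7.

1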